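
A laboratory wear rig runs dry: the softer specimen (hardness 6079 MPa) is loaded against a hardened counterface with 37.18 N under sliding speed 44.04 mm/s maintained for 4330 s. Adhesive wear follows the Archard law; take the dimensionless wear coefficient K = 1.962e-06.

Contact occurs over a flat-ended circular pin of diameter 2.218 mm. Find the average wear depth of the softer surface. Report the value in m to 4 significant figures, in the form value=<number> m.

value=5.922e-07 m

All working math maintains full precision; displayed values are rounded — a lone final rounding: 4 significant digits.
Sliding speed v = 44.04 mm/s = 0.04404 m/s. Sliding distance L = v·t = 0.04404 m/s × 4330 s = 190.7 m.
Hardness H = 6079 MPa = 6.079e+09 Pa.
Pin diameter d = 2.218 mm = 0.002218 m. Contact area A = π·d²/4 = π·(0.002218 m)²/4 = 3.864e-06 m².
Restated in SI base units: W = 37.18 N, H = 6.079e+09 Pa, K = 1.962e-06.
Archard relation: V = K·W·L/H = 1.962e-06 · 37.18 · 190.7 / 6.079e+09 = 2.288e-12 m³.
Depth of wear h = V/A = 2.288e-12 / 3.864e-06 = 5.922e-07 m.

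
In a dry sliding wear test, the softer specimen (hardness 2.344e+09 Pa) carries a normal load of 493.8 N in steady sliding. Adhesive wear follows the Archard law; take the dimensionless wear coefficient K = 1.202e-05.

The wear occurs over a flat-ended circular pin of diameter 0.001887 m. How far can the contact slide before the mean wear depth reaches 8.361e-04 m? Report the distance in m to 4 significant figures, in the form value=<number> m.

The algebra holds full precision; displayed values are rounded; a lone final rounding to 4 significant figures.
Convert: Contact area A = π·d²/4 = π·(0.001887 m)²/4 = 2.797e-06 m².
Restated in SI base units: W = 493.8 N, H = 2.344e+09 Pa, K = 1.202e-05.
Allowed volume V_lim = h_lim·A = 8.361e-04 · 2.797e-06 = 2.338e-09 m³.
So the life L = V_lim·H/(K·W) = 2.338e-09 · 2.344e+09 / (1.202e-05 · 493.8) = 923.4 m.

value=923.4 m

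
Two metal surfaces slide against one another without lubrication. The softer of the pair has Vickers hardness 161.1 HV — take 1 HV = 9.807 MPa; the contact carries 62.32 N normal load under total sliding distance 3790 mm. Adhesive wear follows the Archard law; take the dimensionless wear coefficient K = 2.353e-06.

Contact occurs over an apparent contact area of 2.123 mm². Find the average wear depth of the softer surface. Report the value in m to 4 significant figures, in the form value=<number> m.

value=1.657e-07 m

The algebra carries full precision — intermediate values are printed rounded; rounded once at the end to 4 significant figures.
Distance covered L = 3790 mm = 3.790 m.
Hardness H = 161.1 HV × 9.807 MPa/HV = 1580 MPa = 1.580e+09 Pa.
Contact area A = 2.123 mm² = 2.123e-06 m².
Expressed in SI base units: W = 62.32 N, H = 1.580e+09 Pa, K = 2.353e-06.
Worn volume V = K·W·L/H = 2.353e-06 · 62.32 · 3.790 / 1.580e+09 = 3.518e-13 m³.
Wear depth h = V/A = 3.518e-13 / 2.123e-06 = 1.657e-07 m.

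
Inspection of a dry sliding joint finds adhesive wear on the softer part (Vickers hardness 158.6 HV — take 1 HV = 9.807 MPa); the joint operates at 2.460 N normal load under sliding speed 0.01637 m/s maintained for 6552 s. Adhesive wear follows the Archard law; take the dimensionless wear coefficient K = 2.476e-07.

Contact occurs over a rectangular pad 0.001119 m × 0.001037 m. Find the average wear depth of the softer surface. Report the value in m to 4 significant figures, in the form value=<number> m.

value=3.620e-08 m

The algebra keeps exact precision. The intermediates are shown rounded, and rounded once at the end: four significant figures.
Total distance L = v·t = 0.01637 m/s × 6552 s = 107.3 m.
Hardness H = 158.6 HV × 9.807 MPa/HV = 1555 MPa = 1.555e+09 Pa.
Contact area A = 0.001119 m × 0.001037 m = 1.160e-06 m².
SI base units throughout: W = 2.460 N, H = 1.555e+09 Pa, K = 2.476e-07.
Volume removed: V = K·W·L/H = 2.476e-07 · 2.460 · 107.3 / 1.555e+09 = 4.200e-14 m³.
Depth of wear h = V/A = 4.200e-14 / 1.160e-06 = 3.620e-08 m.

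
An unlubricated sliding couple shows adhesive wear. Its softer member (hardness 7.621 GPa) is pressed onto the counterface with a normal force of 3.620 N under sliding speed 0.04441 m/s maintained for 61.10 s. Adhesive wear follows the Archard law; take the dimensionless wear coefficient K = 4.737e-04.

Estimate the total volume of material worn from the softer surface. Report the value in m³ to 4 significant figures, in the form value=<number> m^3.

value=6.106e-13 m^3

Intermediate values are displayed rounded; the algebra carries full precision; a lone final rounding: 4 significant digits.
Convert: Total distance L = v·t = 0.04441 m/s × 61.10 s = 2.713 m.
Convert: Hardness H = 7.621 GPa = 7.621e+09 Pa.
In SI base units, W = 3.620 N, H = 7.621e+09 Pa, K = 4.737e-04.
Worn volume V = K·W·L/H = 4.737e-04 · 3.620 · 2.713 / 7.621e+09 = 6.106e-13 m³.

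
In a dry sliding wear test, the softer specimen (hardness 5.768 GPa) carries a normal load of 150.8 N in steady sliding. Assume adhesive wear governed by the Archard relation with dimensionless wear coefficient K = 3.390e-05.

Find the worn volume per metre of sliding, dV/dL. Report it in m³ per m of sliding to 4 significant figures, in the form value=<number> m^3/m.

Every step keeps exact precision. Intermediate values are displayed rounded, and a single final rounding to 4 significant digits.
Convert: Hardness H = 5.768 GPa = 5.768e+09 Pa.
Working in SI base units: W = 150.8 N, H = 5.768e+09 Pa, K = 3.390e-05.
Sliding wear rate dV/dL = K·W/H (independent of L): 3.390e-05 · 150.8 / 5.768e+09 = 8.863e-13 m³/m.

value=8.863e-13 m^3/m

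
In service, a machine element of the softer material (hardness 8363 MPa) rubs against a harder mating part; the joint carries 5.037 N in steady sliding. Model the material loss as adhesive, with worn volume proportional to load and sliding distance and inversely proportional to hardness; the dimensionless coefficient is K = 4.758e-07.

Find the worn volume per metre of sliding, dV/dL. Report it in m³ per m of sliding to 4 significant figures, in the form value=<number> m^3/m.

value=2.866e-16 m^3/m

Intermediate values appear rounded, and the algebra maintains full precision — rounded just once to 4 significant digits.
Hardness H = 8363 MPa = 8.363e+09 Pa.
In SI base units: W = 5.037 N, H = 8.363e+09 Pa, K = 4.758e-07.
Sliding wear rate dV/dL = K·W/H, per unit distance: 4.758e-07 · 5.037 / 8.363e+09 = 2.866e-16 m³/m.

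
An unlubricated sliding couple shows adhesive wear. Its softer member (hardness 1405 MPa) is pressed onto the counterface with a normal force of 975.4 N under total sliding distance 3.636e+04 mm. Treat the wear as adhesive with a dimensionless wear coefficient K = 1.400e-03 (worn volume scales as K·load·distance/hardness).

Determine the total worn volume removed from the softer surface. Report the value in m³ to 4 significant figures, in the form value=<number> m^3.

value=3.534e-08 m^3

All arithmetic runs at exact precision, and intermediates are printed rounded — one last rounding: 4 significant digits.
Convert: Sliding distance L = 3.636e+04 mm = 36.36 m.
Convert: Hardness H = 1405 MPa = 1.405e+09 Pa.
In SI base units, W = 975.4 N, H = 1.405e+09 Pa, K = 1.400e-03.
Volume removed: V = K·W·L/H = 1.400e-03 · 975.4 · 36.36 / 1.405e+09 = 3.534e-08 m³.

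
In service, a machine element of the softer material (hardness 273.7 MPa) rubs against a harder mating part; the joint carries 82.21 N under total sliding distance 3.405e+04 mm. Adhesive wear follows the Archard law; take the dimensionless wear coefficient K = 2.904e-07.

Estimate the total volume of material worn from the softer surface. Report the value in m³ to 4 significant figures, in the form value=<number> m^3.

value=2.970e-12 m^3

Intermediate values appear rounded — all working math runs at full precision, and a single final rounding to 4 significant digits.
Convert: The distance L = 3.405e+04 mm = 34.05 m.
Convert: Hardness H = 273.7 MPa = 2.737e+08 Pa.
In SI base units: W = 82.21 N, H = 2.737e+08 Pa, K = 2.904e-07.
By Archard's law, V = K·W·L/H = 2.904e-07 · 82.21 · 34.05 / 2.737e+08 = 2.970e-12 m³.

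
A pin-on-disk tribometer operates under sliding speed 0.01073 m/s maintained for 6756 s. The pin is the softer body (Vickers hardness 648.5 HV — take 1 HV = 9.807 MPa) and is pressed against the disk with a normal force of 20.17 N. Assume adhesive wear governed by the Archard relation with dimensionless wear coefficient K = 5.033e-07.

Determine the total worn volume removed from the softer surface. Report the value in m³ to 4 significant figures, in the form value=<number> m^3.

value=1.157e-13 m^3

All arithmetic maintains full precision — displayed values are rounded — a lone final rounding to four significant digits.
Path length L = v·t = 0.01073 m/s × 6756 s = 72.49 m.
Hardness H = 648.5 HV × 9.807 MPa/HV = 6360 MPa = 6.360e+09 Pa.
Collected in SI base units: W = 20.17 N, H = 6.360e+09 Pa, K = 5.033e-07.
Worn volume V = K·W·L/H = 5.033e-07 · 20.17 · 72.49 / 6.360e+09 = 1.157e-13 m³.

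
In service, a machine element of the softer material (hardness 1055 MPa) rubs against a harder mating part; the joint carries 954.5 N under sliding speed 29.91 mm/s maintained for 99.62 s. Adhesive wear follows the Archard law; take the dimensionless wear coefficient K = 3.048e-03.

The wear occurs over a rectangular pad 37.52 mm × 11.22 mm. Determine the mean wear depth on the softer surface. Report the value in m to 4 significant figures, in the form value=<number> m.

The computation carries full precision, and the intermediates appear rounded — rounded just once, at four significant figures.
Sliding speed v = 29.91 mm/s = 0.02991 m/s. The distance L = v·t = 0.02991 m/s × 99.62 s = 2.980 m.
Hardness H = 1055 MPa = 1.055e+09 Pa.
Pad sides 37.52 mm × 11.22 mm = 0.03752 m × 0.01122 m. Contact area A = 0.03752 m × 0.01122 m = 4.210e-04 m².
SI base units throughout: W = 954.5 N, H = 1.055e+09 Pa, K = 3.048e-03.
Volume removed: V = K·W·L/H = 3.048e-03 · 954.5 · 2.980 / 1.055e+09 = 8.217e-09 m³.
Depth h = V/A = 8.217e-09 / 4.210e-04 = 1.952e-05 m.

value=1.952e-05 m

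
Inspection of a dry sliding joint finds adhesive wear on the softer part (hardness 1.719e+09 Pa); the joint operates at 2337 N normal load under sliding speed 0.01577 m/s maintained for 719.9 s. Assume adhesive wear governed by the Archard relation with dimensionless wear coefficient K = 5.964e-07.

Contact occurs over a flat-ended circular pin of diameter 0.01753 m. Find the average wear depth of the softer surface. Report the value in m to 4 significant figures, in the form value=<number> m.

The intermediates are shown rounded; every step carries exact precision. Rounded once at the end, at four significant digits.
The distance L = v·t = 0.01577 m/s × 719.9 s = 11.35 m.
Contact area A = π·d²/4 = π·(0.01753 m)²/4 = 2.414e-04 m².
As SI base values: W = 2337 N, H = 1.719e+09 Pa, K = 5.964e-07.
Wear volume V = K·W·L/H = 5.964e-07 · 2337 · 11.35 / 1.719e+09 = 9.205e-12 m³.
Depth of wear h = V/A = 9.205e-12 / 2.414e-04 = 3.814e-08 m.

value=3.814e-08 m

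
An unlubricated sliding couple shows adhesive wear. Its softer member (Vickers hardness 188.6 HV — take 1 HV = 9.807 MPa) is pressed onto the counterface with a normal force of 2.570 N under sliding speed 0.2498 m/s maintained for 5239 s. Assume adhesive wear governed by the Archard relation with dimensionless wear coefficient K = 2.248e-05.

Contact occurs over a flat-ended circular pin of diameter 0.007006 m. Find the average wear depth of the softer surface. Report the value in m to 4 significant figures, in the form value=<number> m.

value=1.060e-06 m

Each operation keeps full float precision — intermediates appear rounded. Rounded once at the end to 4 significant digits.
Total distance L = v·t = 0.2498 m/s × 5239 s = 1309 m.
Hardness H = 188.6 HV × 9.807 MPa/HV = 1850 MPa = 1.850e+09 Pa.
Contact area A = π·d²/4 = π·(0.007006 m)²/4 = 3.855e-05 m².
In SI base units: W = 2.570 N, H = 1.850e+09 Pa, K = 2.248e-05.
Worn volume V = K·W·L/H = 2.248e-05 · 2.570 · 1309 / 1.850e+09 = 4.088e-11 m³.
Mean wear depth h = V/A = 4.088e-11 / 3.855e-05 = 1.060e-06 m.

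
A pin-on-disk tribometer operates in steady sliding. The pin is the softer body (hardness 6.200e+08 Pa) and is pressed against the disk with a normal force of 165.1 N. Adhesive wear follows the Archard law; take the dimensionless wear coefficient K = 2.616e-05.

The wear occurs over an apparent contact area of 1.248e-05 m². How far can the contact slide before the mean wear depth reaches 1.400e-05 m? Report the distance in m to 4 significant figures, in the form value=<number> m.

All arithmetic holds exact precision; the intermediates are shown rounded. Rounded just once, at four significant digits.
Working in SI base units: W = 165.1 N, H = 6.200e+08 Pa, K = 2.616e-05.
At the depth limit, V_lim = h_lim·A = 1.400e-05 · 1.248e-05 = 1.747e-10 m³.
Inverting, life L = V_lim·H/(K·W) = 1.747e-10 · 6.200e+08 / (2.616e-05 · 165.1) = 25.08 m.

value=25.08 m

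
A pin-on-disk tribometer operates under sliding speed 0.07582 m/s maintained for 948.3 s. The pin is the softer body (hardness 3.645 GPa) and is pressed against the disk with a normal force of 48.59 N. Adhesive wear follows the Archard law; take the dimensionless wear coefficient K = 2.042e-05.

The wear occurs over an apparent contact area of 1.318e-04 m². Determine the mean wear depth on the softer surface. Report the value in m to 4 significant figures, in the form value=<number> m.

value=1.485e-07 m

The intermediates appear rounded — each operation maintains exact precision; rounded once at the end, at four significant figures.
Sliding distance L = v·t = 0.07582 m/s × 948.3 s = 71.90 m.
Hardness H = 3.645 GPa = 3.645e+09 Pa.
In SI base units, W = 48.59 N, H = 3.645e+09 Pa, K = 2.042e-05.
By Archard's law, V = K·W·L/H = 2.042e-05 · 48.59 · 71.90 / 3.645e+09 = 1.957e-11 m³.
Depth of wear h = V/A = 1.957e-11 / 1.318e-04 = 1.485e-07 m.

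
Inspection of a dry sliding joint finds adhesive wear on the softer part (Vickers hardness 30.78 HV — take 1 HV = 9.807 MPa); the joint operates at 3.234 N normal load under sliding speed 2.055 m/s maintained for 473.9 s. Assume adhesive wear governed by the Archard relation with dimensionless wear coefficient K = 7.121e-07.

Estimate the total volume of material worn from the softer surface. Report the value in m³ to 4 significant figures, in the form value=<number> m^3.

All working math carries full float precision; the intermediates are printed rounded. Rounded once at the end to four significant figures.
The distance L = v·t = 2.055 m/s × 473.9 s = 973.9 m.
Hardness H = 30.78 HV × 9.807 MPa/HV = 301.9 MPa = 3.019e+08 Pa.
Collected in SI base units: W = 3.234 N, H = 3.019e+08 Pa, K = 7.121e-07.
Apply Archard: V = K·W·L/H = 7.121e-07 · 3.234 · 973.9 / 3.019e+08 = 7.430e-12 m³.

value=7.430e-12 m^3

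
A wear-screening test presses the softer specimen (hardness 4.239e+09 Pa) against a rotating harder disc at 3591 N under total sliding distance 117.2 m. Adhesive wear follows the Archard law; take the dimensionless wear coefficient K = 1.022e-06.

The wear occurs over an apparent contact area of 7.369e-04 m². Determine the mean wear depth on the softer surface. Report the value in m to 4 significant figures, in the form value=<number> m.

value=1.377e-07 m

All working math maintains full float precision. Intermediate values are shown rounded — a lone final rounding: four significant figures.
Working in SI base units: W = 3591 N, H = 4.239e+09 Pa, K = 1.022e-06.
By Archard's law, V = K·W·L/H = 1.022e-06 · 3591 · 117.2 / 4.239e+09 = 1.015e-10 m³.
Mean depth h = V/A = 1.015e-10 / 7.369e-04 = 1.377e-07 m.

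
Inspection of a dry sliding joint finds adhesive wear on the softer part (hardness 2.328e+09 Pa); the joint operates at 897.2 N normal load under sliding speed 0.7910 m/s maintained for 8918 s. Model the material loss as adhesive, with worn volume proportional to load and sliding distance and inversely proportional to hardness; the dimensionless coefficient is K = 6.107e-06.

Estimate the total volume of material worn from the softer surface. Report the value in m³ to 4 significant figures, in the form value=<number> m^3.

value=1.660e-08 m^3

Intermediate values are displayed rounded; all working math keeps exact precision, and one last rounding to 4 significant digits.
Convert: The distance L = v·t = 0.7910 m/s × 8918 s = 7054 m.
Working in SI base units: W = 897.2 N, H = 2.328e+09 Pa, K = 6.107e-06.
Apply Archard: V = K·W·L/H = 6.107e-06 · 897.2 · 7054 / 2.328e+09 = 1.660e-08 m³.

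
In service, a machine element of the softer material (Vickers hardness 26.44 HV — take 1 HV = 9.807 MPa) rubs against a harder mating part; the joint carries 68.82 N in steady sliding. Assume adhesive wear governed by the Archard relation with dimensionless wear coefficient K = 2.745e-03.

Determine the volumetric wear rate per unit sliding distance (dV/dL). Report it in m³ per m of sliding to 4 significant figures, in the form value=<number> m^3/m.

Intermediates appear rounded, and the algebra runs at exact precision. Rounded just once to 4 significant figures.
Hardness H = 26.44 HV × 9.807 MPa/HV = 259.3 MPa = 2.593e+08 Pa.
Expressed in SI base units: W = 68.82 N, H = 2.593e+08 Pa, K = 2.745e-03.
Volumetric rate dV/dL = K·W/H: 2.745e-03 · 68.82 / 2.593e+08 = 7.286e-10 m³/m.

value=7.286e-10 m^3/m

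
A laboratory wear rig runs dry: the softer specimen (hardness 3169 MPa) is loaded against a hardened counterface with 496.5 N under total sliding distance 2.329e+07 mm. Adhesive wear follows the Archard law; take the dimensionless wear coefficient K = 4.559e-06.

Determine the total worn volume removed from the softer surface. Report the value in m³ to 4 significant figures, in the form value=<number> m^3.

All working math holds full precision — intermediate values are printed rounded — a lone final rounding: 4 significant digits.
Distance L = 2.329e+07 mm = 2.329e+04 m.
Hardness H = 3169 MPa = 3.169e+09 Pa.
Collected in SI base units: W = 496.5 N, H = 3.169e+09 Pa, K = 4.559e-06.
By Archard's law, V = K·W·L/H = 4.559e-06 · 496.5 · 2.329e+04 / 3.169e+09 = 1.664e-08 m³.

value=1.664e-08 m^3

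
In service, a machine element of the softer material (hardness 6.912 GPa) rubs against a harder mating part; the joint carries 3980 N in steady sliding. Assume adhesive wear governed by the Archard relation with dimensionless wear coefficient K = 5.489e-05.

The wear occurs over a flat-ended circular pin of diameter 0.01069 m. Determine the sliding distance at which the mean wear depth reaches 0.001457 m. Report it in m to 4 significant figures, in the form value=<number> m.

Intermediate values are displayed rounded, and each operation maintains full precision, and a lone final rounding, at 4 significant digits.
Hardness H = 6.912 GPa = 6.912e+09 Pa.
Contact area A = π·d²/4 = π·(0.01069 m)²/4 = 8.975e-05 m².
In SI base units, W = 3980 N, H = 6.912e+09 Pa, K = 5.489e-05.
Volume at the limit: V_lim = h_lim·A = 0.001457 · 8.975e-05 = 1.308e-07 m³.
Sliding life L = V_lim·H/(K·W) = 1.308e-07 · 6.912e+09 / (5.489e-05 · 3980) = 4137 m.

value=4137 m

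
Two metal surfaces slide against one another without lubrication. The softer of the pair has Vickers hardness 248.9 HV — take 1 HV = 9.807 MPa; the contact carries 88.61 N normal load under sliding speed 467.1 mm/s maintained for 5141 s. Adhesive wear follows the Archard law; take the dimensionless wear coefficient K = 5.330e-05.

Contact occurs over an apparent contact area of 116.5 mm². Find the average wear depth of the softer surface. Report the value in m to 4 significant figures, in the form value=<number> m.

Intermediate values are shown rounded. Each operation maintains full precision, and rounded just once: four significant digits.
Sliding speed v = 467.1 mm/s = 0.4671 m/s. Distance covered L = v·t = 0.4671 m/s × 5141 s = 2401 m.
Hardness H = 248.9 HV × 9.807 MPa/HV = 2441 MPa = 2.441e+09 Pa.
Contact area A = 116.5 mm² = 1.165e-04 m².
Expressed in SI base units: W = 88.61 N, H = 2.441e+09 Pa, K = 5.330e-05.
Wear volume V = K·W·L/H = 5.330e-05 · 88.61 · 2401 / 2.441e+09 = 4.646e-09 m³.
Average depth h = V/A = 4.646e-09 / 1.165e-04 = 3.988e-05 m.

value=3.988e-05 m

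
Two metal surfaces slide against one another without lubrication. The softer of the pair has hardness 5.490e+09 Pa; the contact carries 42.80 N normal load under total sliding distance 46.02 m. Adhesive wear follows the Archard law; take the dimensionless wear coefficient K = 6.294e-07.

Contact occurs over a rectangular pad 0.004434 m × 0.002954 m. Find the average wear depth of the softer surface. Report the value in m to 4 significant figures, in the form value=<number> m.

value=1.724e-08 m

Each operation holds full float precision. Intermediate values are printed rounded; rounded just once: four significant digits.
Convert: Contact area A = 0.004434 m × 0.002954 m = 1.310e-05 m².
Expressed in SI base units: W = 42.80 N, H = 5.490e+09 Pa, K = 6.294e-07.
The Archard volume V = K·W·L/H = 6.294e-07 · 42.80 · 46.02 / 5.490e+09 = 2.258e-13 m³.
Mean depth h = V/A = 2.258e-13 / 1.310e-05 = 1.724e-08 m.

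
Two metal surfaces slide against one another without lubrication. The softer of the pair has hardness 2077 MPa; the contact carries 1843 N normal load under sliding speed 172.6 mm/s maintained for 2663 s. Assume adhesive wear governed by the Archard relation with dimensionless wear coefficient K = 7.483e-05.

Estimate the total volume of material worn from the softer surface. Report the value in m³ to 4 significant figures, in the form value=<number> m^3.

Intermediate values are printed rounded; the algebra maintains full precision — a single final rounding, at 4 significant figures.
Sliding speed v = 172.6 mm/s = 0.1726 m/s. Path length L = v·t = 0.1726 m/s × 2663 s = 459.6 m.
Hardness H = 2077 MPa = 2.077e+09 Pa.
Expressed in SI base units: W = 1843 N, H = 2.077e+09 Pa, K = 7.483e-05.
Worn volume V = K·W·L/H = 7.483e-05 · 1843 · 459.6 / 2.077e+09 = 3.052e-08 m³.

value=3.052e-08 m^3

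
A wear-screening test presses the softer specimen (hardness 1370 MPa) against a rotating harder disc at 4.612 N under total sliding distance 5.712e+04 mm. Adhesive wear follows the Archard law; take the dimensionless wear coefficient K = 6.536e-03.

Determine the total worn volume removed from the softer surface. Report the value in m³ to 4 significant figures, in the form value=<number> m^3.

Every step holds full float precision; intermediate values are shown rounded; rounded once at the end to 4 significant digits.
Distance covered L = 5.712e+04 mm = 57.12 m.
Hardness H = 1370 MPa = 1.370e+09 Pa.
In SI base units, W = 4.612 N, H = 1.370e+09 Pa, K = 6.536e-03.
Wear volume V = K·W·L/H = 6.536e-03 · 4.612 · 57.12 / 1.370e+09 = 1.257e-09 m³.

value=1.257e-09 m^3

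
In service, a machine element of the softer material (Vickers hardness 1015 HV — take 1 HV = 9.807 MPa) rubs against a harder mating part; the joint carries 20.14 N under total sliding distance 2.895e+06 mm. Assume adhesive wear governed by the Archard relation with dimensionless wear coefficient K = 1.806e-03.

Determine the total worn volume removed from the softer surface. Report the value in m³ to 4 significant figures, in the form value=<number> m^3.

Printed values are rounded; the computation holds exact precision, and one last rounding, at four significant figures.
The distance L = 2.895e+06 mm = 2895 m.
Hardness H = 1015 HV × 9.807 MPa/HV = 9954 MPa = 9.954e+09 Pa.
Working in SI base units: W = 20.14 N, H = 9.954e+09 Pa, K = 1.806e-03.
Apply Archard: V = K·W·L/H = 1.806e-03 · 20.14 · 2895 / 9.954e+09 = 1.058e-08 m³.

value=1.058e-08 m^3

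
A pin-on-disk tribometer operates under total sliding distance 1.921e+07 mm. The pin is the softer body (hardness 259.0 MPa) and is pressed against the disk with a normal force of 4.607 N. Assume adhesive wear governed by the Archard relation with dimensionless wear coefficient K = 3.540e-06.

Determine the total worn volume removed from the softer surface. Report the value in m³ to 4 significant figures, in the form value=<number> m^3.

value=1.210e-09 m^3

Intermediate values appear rounded. The computation runs at exact precision. Rounded just once, at 4 significant digits.
Distance covered L = 1.921e+07 mm = 1.921e+04 m.
Hardness H = 259.0 MPa = 2.590e+08 Pa.
Working in SI base units: W = 4.607 N, H = 2.590e+08 Pa, K = 3.540e-06.
Archard volume V = K·W·L/H = 3.540e-06 · 4.607 · 1.921e+04 / 2.590e+08 = 1.210e-09 m³.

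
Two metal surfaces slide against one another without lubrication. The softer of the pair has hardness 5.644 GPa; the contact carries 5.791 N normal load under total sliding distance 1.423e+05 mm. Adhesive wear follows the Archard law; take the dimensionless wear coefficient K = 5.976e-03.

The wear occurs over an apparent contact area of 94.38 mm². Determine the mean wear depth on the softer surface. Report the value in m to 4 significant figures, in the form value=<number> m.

Printed values are rounded. All arithmetic holds full float precision; one final rounding: four significant figures.
Convert: Total distance L = 1.423e+05 mm = 142.3 m.
Convert: Hardness H = 5.644 GPa = 5.644e+09 Pa.
Convert: Contact area A = 94.38 mm² = 9.438e-05 m².
In SI base units: W = 5.791 N, H = 5.644e+09 Pa, K = 5.976e-03.
Archard relation: V = K·W·L/H = 5.976e-03 · 5.791 · 142.3 / 5.644e+09 = 8.725e-10 m³.
Mean depth h = V/A = 8.725e-10 / 9.438e-05 = 9.245e-06 m.

value=9.245e-06 m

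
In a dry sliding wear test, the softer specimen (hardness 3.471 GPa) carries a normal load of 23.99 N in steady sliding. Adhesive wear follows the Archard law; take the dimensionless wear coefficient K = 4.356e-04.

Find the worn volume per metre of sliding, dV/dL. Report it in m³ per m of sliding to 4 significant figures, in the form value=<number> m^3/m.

value=3.011e-12 m^3/m

Intermediates are shown rounded. Each operation carries exact precision — one final rounding to 4 significant figures.
Hardness H = 3.471 GPa = 3.471e+09 Pa.
SI base units throughout: W = 23.99 N, H = 3.471e+09 Pa, K = 4.356e-04.
Wear rate dV/dL = K·W/H (no L dependence): 4.356e-04 · 23.99 / 3.471e+09 = 3.011e-12 m³/m.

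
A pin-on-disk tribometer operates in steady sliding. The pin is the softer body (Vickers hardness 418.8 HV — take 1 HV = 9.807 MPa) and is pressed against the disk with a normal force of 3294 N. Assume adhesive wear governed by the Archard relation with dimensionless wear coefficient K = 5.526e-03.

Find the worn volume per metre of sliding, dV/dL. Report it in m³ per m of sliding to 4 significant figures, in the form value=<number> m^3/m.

value=4.432e-09 m^3/m

Intermediates are shown rounded; the algebra runs at exact precision — rounded just once, at four significant figures.
Convert: Hardness H = 418.8 HV × 9.807 MPa/HV = 4107 MPa = 4.107e+09 Pa.
Working in SI base units: W = 3294 N, H = 4.107e+09 Pa, K = 5.526e-03.
Sliding wear rate dV/dL = K·W/H, per unit distance: 5.526e-03 · 3294 / 4.107e+09 = 4.432e-09 m³/m.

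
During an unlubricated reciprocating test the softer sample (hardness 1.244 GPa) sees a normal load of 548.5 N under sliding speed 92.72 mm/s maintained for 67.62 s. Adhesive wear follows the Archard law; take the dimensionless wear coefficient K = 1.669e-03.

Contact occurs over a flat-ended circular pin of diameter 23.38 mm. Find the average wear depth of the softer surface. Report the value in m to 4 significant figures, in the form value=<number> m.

value=1.075e-05 m

The computation carries full precision — the intermediates are printed rounded — one last rounding, at 4 significant digits.
Convert: Sliding speed v = 92.72 mm/s = 0.09272 m/s. Path length L = v·t = 0.09272 m/s × 67.62 s = 6.270 m.
Convert: Hardness H = 1.244 GPa = 1.244e+09 Pa.
Convert: Pin diameter d = 23.38 mm = 0.02338 m. Contact area A = π·d²/4 = π·(0.02338 m)²/4 = 4.293e-04 m².
In SI base units, W = 548.5 N, H = 1.244e+09 Pa, K = 1.669e-03.
Apply Archard: V = K·W·L/H = 1.669e-03 · 548.5 · 6.270 / 1.244e+09 = 4.614e-09 m³.
Wear depth h = V/A = 4.614e-09 / 4.293e-04 = 1.075e-05 m.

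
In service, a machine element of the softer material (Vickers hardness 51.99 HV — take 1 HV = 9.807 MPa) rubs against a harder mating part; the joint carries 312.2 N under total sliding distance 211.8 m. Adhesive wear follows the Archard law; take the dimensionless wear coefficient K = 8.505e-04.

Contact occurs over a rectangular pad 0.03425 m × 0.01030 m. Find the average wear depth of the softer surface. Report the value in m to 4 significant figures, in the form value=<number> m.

Printed values are rounded, and the computation runs at full float precision. Rounded once at the end, at 4 significant figures.
Hardness H = 51.99 HV × 9.807 MPa/HV = 509.9 MPa = 5.099e+08 Pa.
Contact area A = 0.03425 m × 0.01030 m = 3.528e-04 m².
SI base units throughout: W = 312.2 N, H = 5.099e+08 Pa, K = 8.505e-04.
The Archard volume V = K·W·L/H = 8.505e-04 · 312.2 · 211.8 / 5.099e+08 = 1.103e-07 m³.
Depth of wear h = V/A = 1.103e-07 / 3.528e-04 = 3.127e-04 m.

value=3.127e-04 m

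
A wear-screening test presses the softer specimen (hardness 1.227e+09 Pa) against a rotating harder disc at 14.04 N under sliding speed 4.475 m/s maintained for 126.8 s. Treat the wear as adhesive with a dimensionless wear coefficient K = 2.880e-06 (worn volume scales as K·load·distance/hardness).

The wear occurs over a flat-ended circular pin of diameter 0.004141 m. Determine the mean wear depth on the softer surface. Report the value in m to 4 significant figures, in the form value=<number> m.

value=1.388e-06 m

Intermediate values are displayed rounded. Every step holds full precision, and a lone final rounding: four significant figures.
Distance L = v·t = 4.475 m/s × 126.8 s = 567.4 m.
Contact area A = π·d²/4 = π·(0.004141 m)²/4 = 1.347e-05 m².
In SI base units: W = 14.04 N, H = 1.227e+09 Pa, K = 2.880e-06.
Archard volume V = K·W·L/H = 2.880e-06 · 14.04 · 567.4 / 1.227e+09 = 1.870e-11 m³.
Depth h = V/A = 1.870e-11 / 1.347e-05 = 1.388e-06 m.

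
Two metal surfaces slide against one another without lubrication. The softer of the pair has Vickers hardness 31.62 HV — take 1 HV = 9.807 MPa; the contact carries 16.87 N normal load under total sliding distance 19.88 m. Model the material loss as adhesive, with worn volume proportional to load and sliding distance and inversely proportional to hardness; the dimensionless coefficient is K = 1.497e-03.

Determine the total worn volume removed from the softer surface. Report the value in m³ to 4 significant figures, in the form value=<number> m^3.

The intermediates are printed rounded, and each operation runs at full float precision; one final rounding to four significant figures.
Convert: Hardness H = 31.62 HV × 9.807 MPa/HV = 310.1 MPa = 3.101e+08 Pa.
Restated in SI base units: W = 16.87 N, H = 3.101e+08 Pa, K = 1.497e-03.
The Archard volume V = K·W·L/H = 1.497e-03 · 16.87 · 19.88 / 3.101e+08 = 1.619e-09 m³.

value=1.619e-09 m^3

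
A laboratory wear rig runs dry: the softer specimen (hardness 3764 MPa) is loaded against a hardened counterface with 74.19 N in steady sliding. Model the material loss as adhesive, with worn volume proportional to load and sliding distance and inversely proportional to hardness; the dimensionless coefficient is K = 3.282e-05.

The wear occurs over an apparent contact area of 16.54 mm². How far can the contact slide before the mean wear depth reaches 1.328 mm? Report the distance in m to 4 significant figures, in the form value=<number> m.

value=3.395e+04 m

Every step keeps full float precision, and intermediates are shown rounded, and rounded once at the end, at 4 significant digits.
Convert: Hardness H = 3764 MPa = 3.764e+09 Pa.
Convert: Contact area A = 16.54 mm² = 1.654e-05 m².
Convert: Depth limit h_lim = 1.328 mm = 0.001328 m.
Working in SI base units: W = 74.19 N, H = 3.764e+09 Pa, K = 3.282e-05.
At the depth limit, V_lim = h_lim·A = 0.001328 · 1.654e-05 = 2.197e-08 m³.
So the life L = V_lim·H/(K·W) = 2.197e-08 · 3.764e+09 / (3.282e-05 · 74.19) = 3.395e+04 m.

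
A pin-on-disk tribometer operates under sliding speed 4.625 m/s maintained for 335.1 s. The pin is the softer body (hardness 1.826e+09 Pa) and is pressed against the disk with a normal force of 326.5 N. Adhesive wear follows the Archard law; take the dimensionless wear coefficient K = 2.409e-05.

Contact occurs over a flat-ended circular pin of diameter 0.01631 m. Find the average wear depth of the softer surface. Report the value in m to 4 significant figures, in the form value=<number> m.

value=3.195e-05 m

Intermediates are printed rounded; the computation keeps full precision. Rounded once at the end: 4 significant figures.
Convert: Distance L = v·t = 4.625 m/s × 335.1 s = 1550 m.
Convert: Contact area A = π·d²/4 = π·(0.01631 m)²/4 = 2.089e-04 m².
Restated in SI base units: W = 326.5 N, H = 1.826e+09 Pa, K = 2.409e-05.
By Archard's law, V = K·W·L/H = 2.409e-05 · 326.5 · 1550 / 1.826e+09 = 6.676e-09 m³.
Depth h = V/A = 6.676e-09 / 2.089e-04 = 3.195e-05 m.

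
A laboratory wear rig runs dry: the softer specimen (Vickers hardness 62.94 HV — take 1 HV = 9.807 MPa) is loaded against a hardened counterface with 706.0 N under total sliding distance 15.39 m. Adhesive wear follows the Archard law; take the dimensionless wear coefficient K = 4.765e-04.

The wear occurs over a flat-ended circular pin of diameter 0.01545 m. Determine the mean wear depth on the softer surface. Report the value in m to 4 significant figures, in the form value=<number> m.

Each operation carries full float precision, and intermediates are shown rounded — a lone final rounding to four significant digits.
Hardness H = 62.94 HV × 9.807 MPa/HV = 617.3 MPa = 6.173e+08 Pa.
Contact area A = π·d²/4 = π·(0.01545 m)²/4 = 1.875e-04 m².
Expressed in SI base units: W = 706.0 N, H = 6.173e+08 Pa, K = 4.765e-04.
Wear volume V = K·W·L/H = 4.765e-04 · 706.0 · 15.39 / 6.173e+08 = 8.388e-09 m³.
Depth h = V/A = 8.388e-09 / 1.875e-04 = 4.474e-05 m.

value=4.474e-05 m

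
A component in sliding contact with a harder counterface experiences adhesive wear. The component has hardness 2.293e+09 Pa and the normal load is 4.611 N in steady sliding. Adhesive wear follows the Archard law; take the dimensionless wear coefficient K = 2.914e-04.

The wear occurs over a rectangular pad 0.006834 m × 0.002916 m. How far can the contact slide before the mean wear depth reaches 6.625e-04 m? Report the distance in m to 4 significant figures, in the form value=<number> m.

value=2.253e+04 m

Intermediate values are displayed rounded; each operation keeps full precision; a lone final rounding, at 4 significant digits.
Contact area A = 0.006834 m × 0.002916 m = 1.993e-05 m².
In SI base units, W = 4.611 N, H = 2.293e+09 Pa, K = 2.914e-04.
Permissible volume V_lim = h_lim·A = 6.625e-04 · 1.993e-05 = 1.320e-08 m³.
Inverting, life L = V_lim·H/(K·W) = 1.320e-08 · 2.293e+09 / (2.914e-04 · 4.611) = 2.253e+04 m.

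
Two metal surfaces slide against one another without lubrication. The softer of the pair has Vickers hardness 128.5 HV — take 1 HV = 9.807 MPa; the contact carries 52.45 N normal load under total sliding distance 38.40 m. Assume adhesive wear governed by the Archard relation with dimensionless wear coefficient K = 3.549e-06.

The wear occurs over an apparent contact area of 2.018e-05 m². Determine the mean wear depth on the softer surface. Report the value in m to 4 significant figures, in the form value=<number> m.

value=2.811e-07 m

Shown intermediates are rounded. All arithmetic holds full precision, and a single final rounding: four significant digits.
Convert: Hardness H = 128.5 HV × 9.807 MPa/HV = 1260 MPa = 1.260e+09 Pa.
Expressed in SI base units: W = 52.45 N, H = 1.260e+09 Pa, K = 3.549e-06.
Archard relation: V = K·W·L/H = 3.549e-06 · 52.45 · 38.40 / 1.260e+09 = 5.672e-12 m³.
Depth of wear h = V/A = 5.672e-12 / 2.018e-05 = 2.811e-07 m.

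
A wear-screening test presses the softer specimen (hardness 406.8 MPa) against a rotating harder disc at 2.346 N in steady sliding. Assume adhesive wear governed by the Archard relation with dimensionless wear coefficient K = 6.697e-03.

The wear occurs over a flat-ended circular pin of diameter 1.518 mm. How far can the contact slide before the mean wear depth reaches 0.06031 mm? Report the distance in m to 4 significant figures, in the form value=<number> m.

value=2.826 m

All arithmetic runs at full precision. Intermediates are shown rounded; a lone final rounding: four significant digits.
Convert: Hardness H = 406.8 MPa = 4.068e+08 Pa.
Convert: Pin diameter d = 1.518 mm = 0.001518 m. Contact area A = π·d²/4 = π·(0.001518 m)²/4 = 1.810e-06 m².
Convert: Depth limit h_lim = 0.06031 mm = 6.031e-05 m.
In SI base units: W = 2.346 N, H = 4.068e+08 Pa, K = 6.697e-03.
Limit volume V_lim = h_lim·A = 6.031e-05 · 1.810e-06 = 1.091e-10 m³.
Thus life L = V_lim·H/(K·W) = 1.091e-10 · 4.068e+08 / (6.697e-03 · 2.346) = 2.826 m.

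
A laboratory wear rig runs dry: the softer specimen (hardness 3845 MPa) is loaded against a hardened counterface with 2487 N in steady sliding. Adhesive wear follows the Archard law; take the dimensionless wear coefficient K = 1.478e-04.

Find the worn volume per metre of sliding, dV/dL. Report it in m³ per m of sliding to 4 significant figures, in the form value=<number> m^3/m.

value=9.560e-11 m^3/m

The intermediates are printed rounded, and the algebra carries exact precision; rounded once at the end: 4 significant digits.
Convert: Hardness H = 3845 MPa = 3.845e+09 Pa.
Collected in SI base units: W = 2487 N, H = 3.845e+09 Pa, K = 1.478e-04.
Wear rate dV/dL = K·W/H: 1.478e-04 · 2487 / 3.845e+09 = 9.560e-11 m³/m.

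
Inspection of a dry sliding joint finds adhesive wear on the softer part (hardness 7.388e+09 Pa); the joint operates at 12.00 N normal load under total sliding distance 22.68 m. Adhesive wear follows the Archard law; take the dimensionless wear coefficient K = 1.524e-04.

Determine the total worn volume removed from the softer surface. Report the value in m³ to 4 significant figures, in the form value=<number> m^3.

value=5.614e-12 m^3

Intermediate values are printed rounded, and all working math keeps full float precision; a single final rounding to 4 significant digits.
Collected in SI base units: W = 12.00 N, H = 7.388e+09 Pa, K = 1.524e-04.
Apply Archard: V = K·W·L/H = 1.524e-04 · 12.00 · 22.68 / 7.388e+09 = 5.614e-12 m³.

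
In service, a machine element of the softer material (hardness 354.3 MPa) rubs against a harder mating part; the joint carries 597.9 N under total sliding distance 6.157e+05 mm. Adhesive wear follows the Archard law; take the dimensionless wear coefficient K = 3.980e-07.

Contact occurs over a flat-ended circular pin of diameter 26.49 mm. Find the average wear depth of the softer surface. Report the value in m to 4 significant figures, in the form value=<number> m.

Intermediates are shown rounded — the computation runs at full precision. Rounded just once to four significant digits.
The distance L = 6.157e+05 mm = 615.7 m.
Hardness H = 354.3 MPa = 3.543e+08 Pa.
Pin diameter d = 26.49 mm = 0.02649 m. Contact area A = π·d²/4 = π·(0.02649 m)²/4 = 5.511e-04 m².
In SI base units: W = 597.9 N, H = 3.543e+08 Pa, K = 3.980e-07.
Wear volume V = K·W·L/H = 3.980e-07 · 597.9 · 615.7 / 3.543e+08 = 4.135e-10 m³.
Average depth h = V/A = 4.135e-10 / 5.511e-04 = 7.503e-07 m.

value=7.503e-07 m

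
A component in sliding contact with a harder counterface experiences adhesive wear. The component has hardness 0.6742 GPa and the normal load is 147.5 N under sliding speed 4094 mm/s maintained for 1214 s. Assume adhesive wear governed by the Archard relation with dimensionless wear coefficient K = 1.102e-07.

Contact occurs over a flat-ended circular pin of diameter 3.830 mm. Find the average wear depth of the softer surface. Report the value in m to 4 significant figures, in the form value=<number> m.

value=1.040e-05 m

The computation runs at exact precision, and the intermediates appear rounded. Rounded just once to 4 significant digits.
Sliding speed v = 4094 mm/s = 4.094 m/s. Distance L = v·t = 4.094 m/s × 1214 s = 4970 m.
Hardness H = 0.6742 GPa = 6.742e+08 Pa.
Pin diameter d = 3.830 mm = 0.003830 m. Contact area A = π·d²/4 = π·(0.003830 m)²/4 = 1.152e-05 m².
In SI base units, W = 147.5 N, H = 6.742e+08 Pa, K = 1.102e-07.
By Archard's law, V = K·W·L/H = 1.102e-07 · 147.5 · 4970 / 6.742e+08 = 1.198e-10 m³.
Mean wear depth h = V/A = 1.198e-10 / 1.152e-05 = 1.040e-05 m.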